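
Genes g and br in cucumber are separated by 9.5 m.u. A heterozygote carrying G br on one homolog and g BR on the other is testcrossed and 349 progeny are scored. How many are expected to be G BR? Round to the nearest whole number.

17

A map distance of 9.5 m.u. corresponds to a recombination frequency of 0.095.
The F1 is G br / g BR, so G BR is a recombinant gamete class with expected frequency r/2 = 0.095/2 = 0.0475.
Expected number = 0.0475 × 349 = 16.58 ≈ 17.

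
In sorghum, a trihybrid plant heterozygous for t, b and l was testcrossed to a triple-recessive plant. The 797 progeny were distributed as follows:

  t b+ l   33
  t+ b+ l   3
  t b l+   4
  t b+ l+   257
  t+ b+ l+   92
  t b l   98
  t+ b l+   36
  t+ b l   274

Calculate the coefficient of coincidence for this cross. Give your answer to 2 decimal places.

The two most frequent reciprocal classes, t b+ l+ and t+ b l, are the parental types, so the F1 was t b+ l+ / t+ b l.
The two rarest classes, t b l+ and t+ b+ l, are the double crossovers. Comparing them with the parentals, only the b allele has switched, so b is the middle locus and the order is t – b – l.
t–b: (190 + 7)/797 = 0.2472; b–l: (69 + 7)/797 = 0.0954.
Expected DCO frequency = 0.2472 × 0.0954 ≈ 0.02358; observed = 7/797 ≈ 0.00878.
Coefficient of coincidence = 0.00878/0.02358 ≈ 0.37.

0.37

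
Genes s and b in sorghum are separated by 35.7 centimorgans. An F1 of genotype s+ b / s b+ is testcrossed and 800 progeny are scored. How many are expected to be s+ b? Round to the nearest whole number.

257

A map distance of 35.7 centimorgans corresponds to a recombination frequency of 0.357.
The F1 is s+ b / s b+, so s+ b is a parental gamete class with expected frequency (1 − r)/2 = 0.643/2 = 0.3215.
Expected number = 0.3215 × 800 = 257.20 ≈ 257.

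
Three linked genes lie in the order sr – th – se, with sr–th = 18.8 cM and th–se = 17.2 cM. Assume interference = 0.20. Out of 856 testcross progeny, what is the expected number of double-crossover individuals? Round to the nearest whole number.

22

Map distances give recombination frequencies of 0.188 and 0.172 for the two intervals.
With interference 0.20 (so coincidence = 0.80), expected double-crossover frequency = 0.188 × 0.172 × 0.80 = 0.02587.
Expected number = 0.02587 × 856 = 22.14 ≈ 22.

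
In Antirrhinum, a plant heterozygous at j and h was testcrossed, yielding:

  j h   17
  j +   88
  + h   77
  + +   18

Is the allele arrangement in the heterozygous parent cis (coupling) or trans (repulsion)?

trans

The two most frequent classes are + h (77) and j + (88); these are the parental (non-recombinant) types.
So the F1 carried + h on one chromosome and j + on the other — the recessive alleles are on opposite chromosomes (trans / repulsion).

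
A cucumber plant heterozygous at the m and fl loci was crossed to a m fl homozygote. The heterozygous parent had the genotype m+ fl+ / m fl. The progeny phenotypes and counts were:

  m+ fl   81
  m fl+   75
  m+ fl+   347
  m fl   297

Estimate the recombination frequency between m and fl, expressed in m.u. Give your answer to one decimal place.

19.5 m.u.

The recombinant classes are m+ fl and m fl+: 81 + 75 = 156.
Recombination frequency = 156/800 = 0.1950 ≈ 19.5%, i.e. 19.5 m.u.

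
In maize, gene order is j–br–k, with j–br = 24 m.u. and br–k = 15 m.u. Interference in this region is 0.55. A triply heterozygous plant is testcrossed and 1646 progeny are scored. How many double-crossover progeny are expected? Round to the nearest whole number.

Map distances give recombination frequencies of 0.240 and 0.150 for the two intervals.
With interference 0.55 (so coincidence = 0.45), expected double-crossover frequency = 0.240 × 0.150 × 0.45 = 0.01620.
Expected number = 0.01620 × 1646 = 26.67 ≈ 27.

27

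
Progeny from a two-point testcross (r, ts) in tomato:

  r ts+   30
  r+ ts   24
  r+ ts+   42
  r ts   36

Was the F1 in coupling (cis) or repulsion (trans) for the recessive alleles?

The two most frequent classes are r+ ts+ (42) and r ts (36); these are the parental (non-recombinant) types.
So the F1 carried r+ ts+ on one chromosome and r ts on the other — the recessive alleles are on the same chromosome (cis / coupling).

cis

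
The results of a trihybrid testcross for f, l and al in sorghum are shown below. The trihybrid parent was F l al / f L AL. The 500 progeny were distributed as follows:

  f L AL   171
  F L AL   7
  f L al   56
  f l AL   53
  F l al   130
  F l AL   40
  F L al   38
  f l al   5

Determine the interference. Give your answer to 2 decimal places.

0.46

The two rarest classes, f l al and F L AL, are the double crossovers. Comparing them with the parentals, only the f allele has switched, so f is the middle locus and the order is l – f – al.
l–f: (91 + 12)/500 = 0.2060; f–al: (96 + 12)/500 = 0.2160.
Expected DCO frequency = 0.2060 × 0.2160 ≈ 0.04450; observed = 12/500 ≈ 0.02400.
Coefficient of coincidence = 0.02400/0.04450 ≈ 0.54; interference = 1 − 0.54 = 0.46.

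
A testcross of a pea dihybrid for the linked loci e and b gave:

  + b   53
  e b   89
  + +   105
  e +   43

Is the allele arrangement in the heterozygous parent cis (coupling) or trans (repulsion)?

The two most frequent classes are + + (105) and e b (89); these are the parental (non-recombinant) types.
So the F1 carried + + on one chromosome and e b on the other — the recessive alleles are on the same chromosome (cis / coupling).

cis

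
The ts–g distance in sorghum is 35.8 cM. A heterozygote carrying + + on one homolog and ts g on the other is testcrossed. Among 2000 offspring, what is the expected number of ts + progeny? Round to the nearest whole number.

A map distance of 35.8 cM corresponds to a recombination frequency of 0.358.
The F1 is + + / ts g, so ts + is a recombinant gamete class with expected frequency r/2 = 0.358/2 = 0.1790.
Expected number = 0.1790 × 2000 = 358.00 ≈ 358.

358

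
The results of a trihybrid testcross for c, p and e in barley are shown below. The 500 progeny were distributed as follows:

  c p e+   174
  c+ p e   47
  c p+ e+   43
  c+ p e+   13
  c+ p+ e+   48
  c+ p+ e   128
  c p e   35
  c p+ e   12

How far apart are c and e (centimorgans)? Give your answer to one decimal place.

The two most frequent reciprocal classes, c p e+ and c+ p+ e, are the parental types, so the F1 was c p e+ / c+ p+ e.
The two rarest classes, c+ p e+ and c p+ e, are the double crossovers. Comparing them with the parentals, only the c allele has switched, so c is the middle locus and the order is e – c – p.
Crossovers in the e–c interval produce the single-crossover classes c p e and c+ p+ e+ (35 + 48 = 83) plus the double crossovers (25).
RF(e–c) = (83 + 25) / 500 = 108/500 = 0.2160 → 21.6 centimorgans.

21.6 centimorgans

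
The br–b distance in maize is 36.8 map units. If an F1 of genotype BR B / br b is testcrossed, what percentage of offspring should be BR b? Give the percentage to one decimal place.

18.4%

A map distance of 36.8 map units corresponds to a recombination frequency of 0.368.
The F1 is BR B / br b, so BR b is a recombinant gamete class with expected frequency r/2 = 0.368/2 = 0.1840.
That is 0.1840 = 18.4% of the progeny.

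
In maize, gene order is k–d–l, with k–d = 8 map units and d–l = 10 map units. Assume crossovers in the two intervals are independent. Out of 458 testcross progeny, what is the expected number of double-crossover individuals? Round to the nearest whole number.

4

Map distances give recombination frequencies of 0.080 and 0.100 for the two intervals.
With no interference, expected double-crossover frequency = 0.080 × 0.100 = 0.00800.
Expected number = 0.00800 × 458 = 3.66 ≈ 4.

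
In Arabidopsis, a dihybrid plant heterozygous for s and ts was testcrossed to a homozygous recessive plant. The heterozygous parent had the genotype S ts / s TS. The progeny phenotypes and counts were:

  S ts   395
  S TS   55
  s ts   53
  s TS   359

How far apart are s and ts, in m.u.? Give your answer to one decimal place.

12.5 m.u.

The recombinant classes are S TS and s ts: 55 + 53 = 108.
Recombination frequency = 108/862 = 0.1253 ≈ 12.5%, i.e. 12.5 m.u.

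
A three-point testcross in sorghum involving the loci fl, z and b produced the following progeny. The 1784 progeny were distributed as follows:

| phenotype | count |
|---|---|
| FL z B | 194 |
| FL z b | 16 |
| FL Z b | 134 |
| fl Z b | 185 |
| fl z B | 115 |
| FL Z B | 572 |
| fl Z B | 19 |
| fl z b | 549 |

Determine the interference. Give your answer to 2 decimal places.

0.47

The two most frequent reciprocal classes, fl z b and FL Z B, are the parental types, so the F1 was fl z b / FL Z B.
The two rarest classes, FL z b and fl Z B, are the double crossovers. Comparing them with the parentals, only the fl allele has switched, so fl is the middle locus and the order is b – fl – z.
b–fl: (249 + 35)/1784 = 0.1592; fl–z: (379 + 35)/1784 = 0.2321.
Expected DCO frequency = 0.1592 × 0.2321 ≈ 0.03695; observed = 35/1784 ≈ 0.01962.
Coefficient of coincidence = 0.01962/0.03695 ≈ 0.53; interference = 1 − 0.53 = 0.47.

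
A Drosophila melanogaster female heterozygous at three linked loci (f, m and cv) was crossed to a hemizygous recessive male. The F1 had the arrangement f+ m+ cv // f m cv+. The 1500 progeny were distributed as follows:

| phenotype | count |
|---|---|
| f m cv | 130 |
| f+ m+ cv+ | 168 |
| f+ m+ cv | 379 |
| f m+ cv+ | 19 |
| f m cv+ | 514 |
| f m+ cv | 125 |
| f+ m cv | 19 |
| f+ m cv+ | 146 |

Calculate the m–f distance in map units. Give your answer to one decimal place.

20.6 map units

The two rarest classes, f+ m cv and f m+ cv+, are the double crossovers. Comparing them with the parentals, only the m allele has switched, so m is the middle locus and the order is f – m – cv.
Crossovers in the f–m interval produce the single-crossover classes f m+ cv and f+ m cv+ (125 + 146 = 271) plus the double crossovers (38).
RF(f–m) = (271 + 38) / 1500 = 309/1500 = 0.2060 → 20.6 map units.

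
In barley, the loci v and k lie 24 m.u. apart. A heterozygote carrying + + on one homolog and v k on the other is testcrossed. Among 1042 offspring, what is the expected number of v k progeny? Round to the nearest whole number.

396

A map distance of 24 m.u. corresponds to a recombination frequency of 0.240.
The F1 is + + / v k, so v k is a parental gamete class with expected frequency (1 − r)/2 = 0.760/2 = 0.3800.
Expected number = 0.3800 × 1042 = 395.96 ≈ 396.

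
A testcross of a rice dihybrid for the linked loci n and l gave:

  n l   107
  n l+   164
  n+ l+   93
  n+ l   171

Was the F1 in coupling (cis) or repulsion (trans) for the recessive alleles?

The two most frequent classes are n+ l (171) and n l+ (164); these are the parental (non-recombinant) types.
So the F1 carried n+ l on one chromosome and n l+ on the other — the recessive alleles are on opposite chromosomes (trans / repulsion).

trans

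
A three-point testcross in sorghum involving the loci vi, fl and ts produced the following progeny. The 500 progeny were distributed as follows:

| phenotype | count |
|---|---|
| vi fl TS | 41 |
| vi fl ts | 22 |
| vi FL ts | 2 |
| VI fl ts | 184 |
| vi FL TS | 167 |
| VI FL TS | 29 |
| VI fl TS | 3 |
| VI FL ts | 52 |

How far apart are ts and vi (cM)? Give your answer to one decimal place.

The two most frequent reciprocal classes, VI fl ts and vi FL TS, are the parental types, so the F1 was VI fl ts / vi FL TS.
The two rarest classes, VI fl TS and vi FL ts, are the double crossovers. Comparing them with the parentals, only the ts allele has switched, so ts is the middle locus and the order is fl – ts – vi.
Crossovers in the ts–vi interval produce the single-crossover classes vi fl ts and VI FL TS (22 + 29 = 51) plus the double crossovers (5).
RF(ts–vi) = (51 + 5) / 500 = 56/500 = 0.1120 → 11.2 cM.

11.2 cM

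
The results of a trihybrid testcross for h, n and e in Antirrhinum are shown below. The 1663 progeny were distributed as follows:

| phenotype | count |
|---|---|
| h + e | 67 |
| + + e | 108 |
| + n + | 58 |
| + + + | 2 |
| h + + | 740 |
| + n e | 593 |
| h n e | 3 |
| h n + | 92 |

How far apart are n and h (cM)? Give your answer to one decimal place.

The two most frequent reciprocal classes, + n e and h + +, are the parental types, so the F1 was + n e / h + +.
The two rarest classes, h n e and + + +, are the double crossovers. Comparing them with the parentals, only the h allele has switched, so h is the middle locus and the order is e – h – n.
Crossovers in the h–n interval produce the single-crossover classes + + e and h n + (108 + 92 = 200) plus the double crossovers (5).
RF(h–n) = (200 + 5) / 1663 = 205/1663 = 0.1233 → 12.3 cM.

12.3 cM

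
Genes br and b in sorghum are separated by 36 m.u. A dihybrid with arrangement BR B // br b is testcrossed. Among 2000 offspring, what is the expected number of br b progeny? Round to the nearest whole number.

640

A map distance of 36 m.u. corresponds to a recombination frequency of 0.360.
The F1 is BR B / br b, so br b is a parental gamete class with expected frequency (1 − r)/2 = 0.640/2 = 0.3200.
Expected number = 0.3200 × 2000 = 640.00 ≈ 640.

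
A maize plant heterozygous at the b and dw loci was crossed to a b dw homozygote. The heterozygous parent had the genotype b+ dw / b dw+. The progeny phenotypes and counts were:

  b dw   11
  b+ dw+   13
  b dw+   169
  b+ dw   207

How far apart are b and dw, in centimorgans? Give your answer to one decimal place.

The recombinant classes are b+ dw+ and b dw: 13 + 11 = 24.
Recombination frequency = 24/400 = 0.0600 ≈ 6.0%, i.e. 6.0 centimorgans.

6.0 centimorgans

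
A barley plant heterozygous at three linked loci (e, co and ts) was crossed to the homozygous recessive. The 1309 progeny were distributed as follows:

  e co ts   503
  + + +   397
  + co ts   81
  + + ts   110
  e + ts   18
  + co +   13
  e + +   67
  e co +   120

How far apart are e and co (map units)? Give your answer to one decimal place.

13.7 map units

The two most frequent reciprocal classes, + + + and e co ts, are the parental types, so the F1 was + + + / e co ts.
The two rarest classes, + co + and e + ts, are the double crossovers. Comparing them with the parentals, only the co allele has switched, so co is the middle locus and the order is e – co – ts.
Crossovers in the e–co interval produce the single-crossover classes e + + and + co ts (67 + 81 = 148) plus the double crossovers (31).
RF(e–co) = (148 + 31) / 1309 = 179/1309 = 0.1367 → 13.7 map units.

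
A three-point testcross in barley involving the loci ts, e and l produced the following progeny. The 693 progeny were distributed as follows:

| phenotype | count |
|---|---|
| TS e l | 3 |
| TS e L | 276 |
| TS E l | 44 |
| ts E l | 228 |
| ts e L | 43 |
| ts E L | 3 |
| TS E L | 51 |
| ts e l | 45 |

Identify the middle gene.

l

The two most frequent reciprocal classes, TS e L and ts E l, are the parental types, so the F1 was TS e L / ts E l.
The two rarest classes, TS e l and ts E L, are the double crossovers. Comparing them with the parentals, only the l allele has switched, so l is the middle locus and the order is ts – l – e.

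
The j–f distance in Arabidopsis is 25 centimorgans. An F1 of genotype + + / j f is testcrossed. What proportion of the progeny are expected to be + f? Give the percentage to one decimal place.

A map distance of 25 centimorgans corresponds to a recombination frequency of 0.250.
The F1 is + + / j f, so + f is a recombinant gamete class with expected frequency r/2 = 0.250/2 = 0.1250.
That is 0.1250 = 12.5% of the progeny.

12.5%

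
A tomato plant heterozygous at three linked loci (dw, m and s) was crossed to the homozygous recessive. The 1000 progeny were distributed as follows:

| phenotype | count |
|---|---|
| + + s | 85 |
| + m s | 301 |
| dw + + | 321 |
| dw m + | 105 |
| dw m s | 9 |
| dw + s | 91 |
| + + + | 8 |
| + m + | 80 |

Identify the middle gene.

The two most frequent reciprocal classes, + m s and dw + +, are the parental types, so the F1 was + m s / dw + +.
The two rarest classes, dw m s and + + +, are the double crossovers. Comparing them with the parentals, only the dw allele has switched, so dw is the middle locus and the order is m – dw – s.

dw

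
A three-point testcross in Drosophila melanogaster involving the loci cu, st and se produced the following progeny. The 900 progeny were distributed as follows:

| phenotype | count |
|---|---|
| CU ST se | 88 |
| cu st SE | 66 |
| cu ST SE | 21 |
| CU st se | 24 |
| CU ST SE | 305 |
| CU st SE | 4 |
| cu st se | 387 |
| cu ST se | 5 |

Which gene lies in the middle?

The two most frequent reciprocal classes, CU ST SE and cu st se, are the parental types, so the F1 was CU ST SE / cu st se.
The two rarest classes, CU st SE and cu ST se, are the double crossovers. Comparing them with the parentals, only the st allele has switched, so st is the middle locus and the order is cu – st – se.

st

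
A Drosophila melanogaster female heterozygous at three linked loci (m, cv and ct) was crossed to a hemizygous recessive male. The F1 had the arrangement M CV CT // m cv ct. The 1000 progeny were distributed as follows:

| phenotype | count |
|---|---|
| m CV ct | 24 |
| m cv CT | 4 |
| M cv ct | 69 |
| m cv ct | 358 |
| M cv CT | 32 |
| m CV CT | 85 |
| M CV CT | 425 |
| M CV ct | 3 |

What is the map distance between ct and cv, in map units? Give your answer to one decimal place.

The two rarest classes, M CV ct and m cv CT, are the double crossovers. Comparing them with the parentals, only the ct allele has switched, so ct is the middle locus and the order is m – ct – cv.
Crossovers in the ct–cv interval produce the single-crossover classes M cv CT and m CV ct (32 + 24 = 56) plus the double crossovers (7).
RF(ct–cv) = (56 + 7) / 1000 = 63/1000 = 0.0630 → 6.3 map units.

6.3 map units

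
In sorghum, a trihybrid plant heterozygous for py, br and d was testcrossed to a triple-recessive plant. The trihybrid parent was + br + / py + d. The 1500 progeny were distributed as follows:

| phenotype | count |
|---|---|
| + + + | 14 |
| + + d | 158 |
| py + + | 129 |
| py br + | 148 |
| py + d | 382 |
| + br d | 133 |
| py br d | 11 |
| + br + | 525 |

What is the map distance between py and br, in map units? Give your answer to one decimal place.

The two rarest classes, + + + and py br d, are the double crossovers. Comparing them with the parentals, only the br allele has switched, so br is the middle locus and the order is d – br – py.
Crossovers in the br–py interval produce the single-crossover classes py br + and + + d (148 + 158 = 306) plus the double crossovers (25).
RF(br–py) = (306 + 25) / 1500 = 331/1500 = 0.2207 → 22.1 map units.

22.1 map units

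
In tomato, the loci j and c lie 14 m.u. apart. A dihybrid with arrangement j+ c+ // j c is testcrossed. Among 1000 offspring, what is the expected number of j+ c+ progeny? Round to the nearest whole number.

430

A map distance of 14 m.u. corresponds to a recombination frequency of 0.140.
The F1 is j+ c+ / j c, so j+ c+ is a parental gamete class with expected frequency (1 − r)/2 = 0.860/2 = 0.4300.
Expected number = 0.4300 × 1000 = 430.00 ≈ 430.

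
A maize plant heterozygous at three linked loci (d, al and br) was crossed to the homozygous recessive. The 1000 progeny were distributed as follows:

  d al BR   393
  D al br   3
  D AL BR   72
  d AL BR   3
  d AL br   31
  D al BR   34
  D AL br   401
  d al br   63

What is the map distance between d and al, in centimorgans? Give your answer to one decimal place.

The two most frequent reciprocal classes, D AL br and d al BR, are the parental types, so the F1 was D AL br / d al BR.
The two rarest classes, D al br and d AL BR, are the double crossovers. Comparing them with the parentals, only the al allele has switched, so al is the middle locus and the order is br – al – d.
Crossovers in the al–d interval produce the single-crossover classes d AL br and D al BR (31 + 34 = 65) plus the double crossovers (6).
RF(al–d) = (65 + 6) / 1000 = 71/1000 = 0.0710 → 7.1 centimorgans.

7.1 centimorgans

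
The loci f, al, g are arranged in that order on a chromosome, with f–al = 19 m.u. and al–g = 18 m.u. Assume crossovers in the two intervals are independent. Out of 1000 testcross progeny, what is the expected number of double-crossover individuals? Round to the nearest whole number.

34

Map distances give recombination frequencies of 0.190 and 0.180 for the two intervals.
With no interference, expected double-crossover frequency = 0.190 × 0.180 = 0.03420.
Expected number = 0.03420 × 1000 = 34.20 ≈ 34.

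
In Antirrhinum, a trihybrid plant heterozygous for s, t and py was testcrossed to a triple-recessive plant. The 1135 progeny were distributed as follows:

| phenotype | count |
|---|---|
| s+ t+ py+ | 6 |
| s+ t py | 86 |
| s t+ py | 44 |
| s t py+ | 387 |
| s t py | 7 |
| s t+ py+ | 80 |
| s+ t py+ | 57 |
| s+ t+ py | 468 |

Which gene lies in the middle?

The two most frequent reciprocal classes, s+ t+ py and s t py+, are the parental types, so the F1 was s+ t+ py / s t py+.
The two rarest classes, s+ t+ py+ and s t py, are the double crossovers. Comparing them with the parentals, only the py allele has switched, so py is the middle locus and the order is t – py – s.

py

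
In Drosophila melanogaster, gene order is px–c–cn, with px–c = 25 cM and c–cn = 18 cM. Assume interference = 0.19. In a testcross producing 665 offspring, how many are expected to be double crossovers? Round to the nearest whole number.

24

Map distances give recombination frequencies of 0.250 and 0.180 for the two intervals.
With interference 0.19 (so coincidence = 0.81), expected double-crossover frequency = 0.250 × 0.180 × 0.81 = 0.03645.
Expected number = 0.03645 × 665 = 24.24 ≈ 24.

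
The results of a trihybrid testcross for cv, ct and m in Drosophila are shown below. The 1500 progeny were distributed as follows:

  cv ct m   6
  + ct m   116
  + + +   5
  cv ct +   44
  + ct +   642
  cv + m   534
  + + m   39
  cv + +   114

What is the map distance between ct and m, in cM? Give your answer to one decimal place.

The two most frequent reciprocal classes, cv + m and + ct +, are the parental types, so the F1 was cv + m / + ct +.
The two rarest classes, cv ct m and + + +, are the double crossovers. Comparing them with the parentals, only the ct allele has switched, so ct is the middle locus and the order is cv – ct – m.
Crossovers in the ct–m interval produce the single-crossover classes cv + + and + ct m (114 + 116 = 230) plus the double crossovers (11).
RF(ct–m) = (230 + 11) / 1500 = 241/1500 = 0.1607 → 16.1 cM.

16.1 cM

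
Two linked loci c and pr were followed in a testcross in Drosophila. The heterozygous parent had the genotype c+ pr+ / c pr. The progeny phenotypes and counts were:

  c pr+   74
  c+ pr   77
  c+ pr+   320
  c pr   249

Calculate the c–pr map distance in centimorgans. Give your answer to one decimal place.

The recombinant classes are c+ pr and c pr+: 77 + 74 = 151.
Recombination frequency = 151/720 = 0.2097 ≈ 21.0%, i.e. 21.0 centimorgans.

21.0 centimorgans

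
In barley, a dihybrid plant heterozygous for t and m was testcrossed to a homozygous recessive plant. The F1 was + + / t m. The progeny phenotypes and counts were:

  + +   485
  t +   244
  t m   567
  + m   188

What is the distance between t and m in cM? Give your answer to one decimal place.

The recombinant classes are + m and t +: 188 + 244 = 432.
Recombination frequency = 432/1484 = 0.2911 ≈ 29.1%, i.e. 29.1 cM.

29.1 cM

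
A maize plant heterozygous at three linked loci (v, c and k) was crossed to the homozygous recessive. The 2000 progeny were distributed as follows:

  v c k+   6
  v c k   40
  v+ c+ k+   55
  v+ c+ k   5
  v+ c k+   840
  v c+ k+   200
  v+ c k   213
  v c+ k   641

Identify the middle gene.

v

The two most frequent reciprocal classes, v+ c k+ and v c+ k, are the parental types, so the F1 was v+ c k+ / v c+ k.
The two rarest classes, v c k+ and v+ c+ k, are the double crossovers. Comparing them with the parentals, only the v allele has switched, so v is the middle locus and the order is c – v – k.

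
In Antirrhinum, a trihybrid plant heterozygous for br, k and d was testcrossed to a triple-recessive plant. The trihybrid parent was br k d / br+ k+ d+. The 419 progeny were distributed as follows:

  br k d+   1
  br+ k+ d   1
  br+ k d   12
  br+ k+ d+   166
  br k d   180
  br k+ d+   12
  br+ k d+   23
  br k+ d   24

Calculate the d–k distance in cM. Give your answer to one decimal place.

The two rarest classes, br k d+ and br+ k+ d, are the double crossovers. Comparing them with the parentals, only the d allele has switched, so d is the middle locus and the order is k – d – br.
Crossovers in the k–d interval produce the single-crossover classes br k+ d and br+ k d+ (24 + 23 = 47) plus the double crossovers (2).
RF(k–d) = (47 + 2) / 419 = 49/419 = 0.1169 → 11.7 cM.

11.7 cM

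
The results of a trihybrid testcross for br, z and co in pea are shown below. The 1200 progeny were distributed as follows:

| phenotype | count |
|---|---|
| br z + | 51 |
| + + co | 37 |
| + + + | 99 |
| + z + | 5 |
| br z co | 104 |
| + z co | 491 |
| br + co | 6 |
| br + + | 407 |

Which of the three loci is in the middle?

co

The two most frequent reciprocal classes, br + + and + z co, are the parental types, so the F1 was br + + / + z co.
The two rarest classes, br + co and + z +, are the double crossovers. Comparing them with the parentals, only the co allele has switched, so co is the middle locus and the order is br – co – z.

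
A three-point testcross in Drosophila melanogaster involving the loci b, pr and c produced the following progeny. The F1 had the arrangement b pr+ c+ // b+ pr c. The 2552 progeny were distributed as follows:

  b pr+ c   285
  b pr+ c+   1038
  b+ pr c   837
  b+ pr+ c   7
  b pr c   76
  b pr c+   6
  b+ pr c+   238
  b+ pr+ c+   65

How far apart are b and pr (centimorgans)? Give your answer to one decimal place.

The two rarest classes, b pr c+ and b+ pr+ c, are the double crossovers. Comparing them with the parentals, only the pr allele has switched, so pr is the middle locus and the order is c – pr – b.
Crossovers in the pr–b interval produce the single-crossover classes b+ pr+ c+ and b pr c (65 + 76 = 141) plus the double crossovers (13).
RF(pr–b) = (141 + 13) / 2552 = 154/2552 = 0.0603 → 6.0 centimorgans.

6.0 centimorgans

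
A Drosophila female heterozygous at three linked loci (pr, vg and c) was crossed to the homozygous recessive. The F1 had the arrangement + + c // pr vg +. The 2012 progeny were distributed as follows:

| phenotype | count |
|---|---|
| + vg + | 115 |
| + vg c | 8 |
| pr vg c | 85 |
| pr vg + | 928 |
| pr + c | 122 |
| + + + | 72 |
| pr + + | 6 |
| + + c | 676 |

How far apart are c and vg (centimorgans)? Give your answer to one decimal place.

8.5 centimorgans

The two rarest classes, + vg c and pr + +, are the double crossovers. Comparing them with the parentals, only the vg allele has switched, so vg is the middle locus and the order is pr – vg – c.
Crossovers in the vg–c interval produce the single-crossover classes + + + and pr vg c (72 + 85 = 157) plus the double crossovers (14).
RF(vg–c) = (157 + 14) / 2012 = 171/2012 = 0.0850 → 8.5 centimorgans.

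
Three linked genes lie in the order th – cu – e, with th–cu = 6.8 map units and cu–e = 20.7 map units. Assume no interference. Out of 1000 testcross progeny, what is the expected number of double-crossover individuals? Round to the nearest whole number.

14

Map distances give recombination frequencies of 0.068 and 0.207 for the two intervals.
With no interference, expected double-crossover frequency = 0.068 × 0.207 = 0.01408.
Expected number = 0.01408 × 1000 = 14.08 ≈ 14.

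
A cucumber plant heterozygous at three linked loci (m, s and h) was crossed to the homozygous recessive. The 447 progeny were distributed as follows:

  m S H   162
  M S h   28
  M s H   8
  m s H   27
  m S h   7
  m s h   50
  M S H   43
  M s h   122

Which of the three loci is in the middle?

h

The two most frequent reciprocal classes, m S H and M s h, are the parental types, so the F1 was m S H / M s h.
The two rarest classes, m S h and M s H, are the double crossovers. Comparing them with the parentals, only the h allele has switched, so h is the middle locus and the order is m – h – s.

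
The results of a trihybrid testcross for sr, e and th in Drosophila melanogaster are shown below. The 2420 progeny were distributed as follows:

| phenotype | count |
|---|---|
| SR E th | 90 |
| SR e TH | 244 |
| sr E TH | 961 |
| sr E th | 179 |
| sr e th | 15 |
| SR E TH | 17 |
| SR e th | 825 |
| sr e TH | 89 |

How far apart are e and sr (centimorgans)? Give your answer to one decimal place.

The two most frequent reciprocal classes, sr E TH and SR e th, are the parental types, so the F1 was sr E TH / SR e th.
The two rarest classes, SR E TH and sr e th, are the double crossovers. Comparing them with the parentals, only the sr allele has switched, so sr is the middle locus and the order is th – sr – e.
Crossovers in the sr–e interval produce the single-crossover classes sr e TH and SR E th (89 + 90 = 179) plus the double crossovers (32).
RF(sr–e) = (179 + 32) / 2420 = 211/2420 = 0.0872 → 8.7 centimorgans.

8.7 centimorgans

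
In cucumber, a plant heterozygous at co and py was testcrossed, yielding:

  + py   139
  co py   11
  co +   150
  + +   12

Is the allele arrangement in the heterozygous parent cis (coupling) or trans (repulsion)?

trans

The two most frequent classes are + py (139) and co + (150); these are the parental (non-recombinant) types.
So the F1 carried + py on one chromosome and co + on the other — the recessive alleles are on opposite chromosomes (trans / repulsion).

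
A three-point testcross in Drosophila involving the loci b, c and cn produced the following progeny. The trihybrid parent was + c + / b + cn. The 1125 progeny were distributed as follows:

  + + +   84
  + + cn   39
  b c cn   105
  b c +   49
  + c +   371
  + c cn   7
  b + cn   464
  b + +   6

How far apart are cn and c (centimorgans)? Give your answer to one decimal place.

The two rarest classes, + c cn and b + +, are the double crossovers. Comparing them with the parentals, only the cn allele has switched, so cn is the middle locus and the order is b – cn – c.
Crossovers in the cn–c interval produce the single-crossover classes + + + and b c cn (84 + 105 = 189) plus the double crossovers (13).
RF(cn–c) = (189 + 13) / 1125 = 202/1125 = 0.1796 → 18.0 centimorgans.

18.0 centimorgans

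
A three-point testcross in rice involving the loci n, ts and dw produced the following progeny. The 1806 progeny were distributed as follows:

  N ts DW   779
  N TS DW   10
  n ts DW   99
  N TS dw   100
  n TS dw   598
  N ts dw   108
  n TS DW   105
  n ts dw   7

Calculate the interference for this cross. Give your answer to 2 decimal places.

0.38

The two most frequent reciprocal classes, N ts DW and n TS dw, are the parental types, so the F1 was N ts DW / n TS dw.
The two rarest classes, N TS DW and n ts dw, are the double crossovers. Comparing them with the parentals, only the ts allele has switched, so ts is the middle locus and the order is n – ts – dw.
n–ts: (199 + 17)/1806 = 0.1196; ts–dw: (213 + 17)/1806 = 0.1274.
Expected DCO frequency = 0.1196 × 0.1274 ≈ 0.01524; observed = 17/1806 ≈ 0.00941.
Coefficient of coincidence = 0.00941/0.01524 ≈ 0.62; interference = 1 − 0.62 = 0.38.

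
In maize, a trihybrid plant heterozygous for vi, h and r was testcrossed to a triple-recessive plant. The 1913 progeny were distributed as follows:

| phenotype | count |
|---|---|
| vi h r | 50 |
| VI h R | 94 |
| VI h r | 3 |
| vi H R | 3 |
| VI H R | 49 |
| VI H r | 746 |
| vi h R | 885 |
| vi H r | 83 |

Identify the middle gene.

h

The two most frequent reciprocal classes, vi h R and VI H r, are the parental types, so the F1 was vi h R / VI H r.
The two rarest classes, vi H R and VI h r, are the double crossovers. Comparing them with the parentals, only the h allele has switched, so h is the middle locus and the order is vi – h – r.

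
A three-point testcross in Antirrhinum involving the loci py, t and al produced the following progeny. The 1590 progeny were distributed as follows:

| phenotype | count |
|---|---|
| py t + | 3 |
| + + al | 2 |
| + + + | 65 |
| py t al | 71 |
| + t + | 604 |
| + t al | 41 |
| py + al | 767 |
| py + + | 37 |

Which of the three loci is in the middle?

The two most frequent reciprocal classes, py + al and + t +, are the parental types, so the F1 was py + al / + t +.
The two rarest classes, + + al and py t +, are the double crossovers. Comparing them with the parentals, only the py allele has switched, so py is the middle locus and the order is al – py – t.

py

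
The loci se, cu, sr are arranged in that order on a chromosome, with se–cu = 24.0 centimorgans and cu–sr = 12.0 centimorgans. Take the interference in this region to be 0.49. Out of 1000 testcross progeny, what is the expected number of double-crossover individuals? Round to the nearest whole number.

Map distances give recombination frequencies of 0.240 and 0.120 for the two intervals.
With interference 0.49 (so coincidence = 0.51), expected double-crossover frequency = 0.240 × 0.120 × 0.51 = 0.01469.
Expected number = 0.01469 × 1000 = 14.69 ≈ 15.

15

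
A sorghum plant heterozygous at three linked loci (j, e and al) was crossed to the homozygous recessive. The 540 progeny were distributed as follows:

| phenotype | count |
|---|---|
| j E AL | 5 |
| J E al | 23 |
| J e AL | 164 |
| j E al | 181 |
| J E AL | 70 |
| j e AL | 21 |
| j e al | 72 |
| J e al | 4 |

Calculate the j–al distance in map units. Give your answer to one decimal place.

9.8 map units

The two most frequent reciprocal classes, j E al and J e AL, are the parental types, so the F1 was j E al / J e AL.
The two rarest classes, j E AL and J e al, are the double crossovers. Comparing them with the parentals, only the al allele has switched, so al is the middle locus and the order is e – al – j.
Crossovers in the al–j interval produce the single-crossover classes J E al and j e AL (23 + 21 = 44) plus the double crossovers (9).
RF(al–j) = (44 + 9) / 540 = 53/540 = 0.0981 → 9.8 map units.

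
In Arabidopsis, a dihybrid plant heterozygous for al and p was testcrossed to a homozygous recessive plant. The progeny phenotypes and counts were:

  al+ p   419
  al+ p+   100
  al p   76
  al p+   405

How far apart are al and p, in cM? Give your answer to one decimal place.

The two most frequent classes, al+ p (419) and al p+ (405), are the parental types, so the F1 was al+ p / al p+.
The recombinant classes are al+ p+ and al p: 100 + 76 = 176.
Recombination frequency = 176/1000 = 0.1760 ≈ 17.6%, i.e. 17.6 cM.

17.6 cM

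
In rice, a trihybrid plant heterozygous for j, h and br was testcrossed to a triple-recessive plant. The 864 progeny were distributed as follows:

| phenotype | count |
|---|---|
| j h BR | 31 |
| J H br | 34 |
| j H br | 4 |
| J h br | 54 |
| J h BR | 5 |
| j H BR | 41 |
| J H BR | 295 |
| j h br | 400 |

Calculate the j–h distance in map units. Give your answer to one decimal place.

The two most frequent reciprocal classes, J H BR and j h br, are the parental types, so the F1 was J H BR / j h br.
The two rarest classes, J h BR and j H br, are the double crossovers. Comparing them with the parentals, only the h allele has switched, so h is the middle locus and the order is j – h – br.
Crossovers in the j–h interval produce the single-crossover classes j H BR and J h br (41 + 54 = 95) plus the double crossovers (9).
RF(j–h) = (95 + 9) / 864 = 104/864 = 0.1204 → 12.0 map units.

12.0 map units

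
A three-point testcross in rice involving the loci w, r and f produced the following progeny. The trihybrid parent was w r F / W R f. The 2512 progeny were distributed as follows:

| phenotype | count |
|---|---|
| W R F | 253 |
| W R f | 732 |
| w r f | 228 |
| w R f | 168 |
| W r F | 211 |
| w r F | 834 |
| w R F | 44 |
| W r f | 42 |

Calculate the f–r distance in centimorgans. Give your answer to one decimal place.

22.6 centimorgans

The two rarest classes, w R F and W r f, are the double crossovers. Comparing them with the parentals, only the r allele has switched, so r is the middle locus and the order is f – r – w.
Crossovers in the f–r interval produce the single-crossover classes w r f and W R F (228 + 253 = 481) plus the double crossovers (86).
RF(f–r) = (481 + 86) / 2512 = 567/2512 = 0.2257 → 22.6 centimorgans.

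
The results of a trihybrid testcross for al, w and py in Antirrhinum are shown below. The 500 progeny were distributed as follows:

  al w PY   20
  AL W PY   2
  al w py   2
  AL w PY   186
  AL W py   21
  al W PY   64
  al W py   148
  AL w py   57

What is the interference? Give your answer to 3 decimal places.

The two most frequent reciprocal classes, AL w PY and al W py, are the parental types, so the F1 was AL w PY / al W py.
The two rarest classes, AL W PY and al w py, are the double crossovers. Comparing them with the parentals, only the w allele has switched, so w is the middle locus and the order is al – w – py.
al–w: (41 + 4)/500 = 0.0900; w–py: (121 + 4)/500 = 0.2500.
Expected DCO frequency = 0.0900 × 0.2500 ≈ 0.02250; observed = 4/500 ≈ 0.00800.
Coefficient of coincidence = 0.00800/0.02250 ≈ 0.356; interference = 1 − 0.356 = 0.644.

0.644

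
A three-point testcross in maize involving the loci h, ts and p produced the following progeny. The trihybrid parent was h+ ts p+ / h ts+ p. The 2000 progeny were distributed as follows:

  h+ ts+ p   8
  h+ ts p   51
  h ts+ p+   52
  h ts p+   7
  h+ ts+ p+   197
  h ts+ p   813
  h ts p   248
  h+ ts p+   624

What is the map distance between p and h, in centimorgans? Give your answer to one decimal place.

5.9 centimorgans

The two rarest classes, h ts p+ and h+ ts+ p, are the double crossovers. Comparing them with the parentals, only the h allele has switched, so h is the middle locus and the order is p – h – ts.
Crossovers in the p–h interval produce the single-crossover classes h+ ts p and h ts+ p+ (51 + 52 = 103) plus the double crossovers (15).
RF(p–h) = (103 + 15) / 2000 = 118/2000 = 0.0590 → 5.9 centimorgans.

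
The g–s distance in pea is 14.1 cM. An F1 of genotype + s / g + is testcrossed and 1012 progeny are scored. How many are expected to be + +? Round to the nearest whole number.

71

A map distance of 14.1 cM corresponds to a recombination frequency of 0.141.
The F1 is + s / g +, so + + is a recombinant gamete class with expected frequency r/2 = 0.141/2 = 0.0705.
Expected number = 0.0705 × 1012 = 71.35 ≈ 71.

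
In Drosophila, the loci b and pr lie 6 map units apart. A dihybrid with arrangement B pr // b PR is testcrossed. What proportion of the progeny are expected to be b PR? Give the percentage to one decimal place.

A map distance of 6 map units corresponds to a recombination frequency of 0.060.
The F1 is B pr / b PR, so b PR is a parental gamete class with expected frequency (1 − r)/2 = 0.940/2 = 0.4700.
That is 0.4700 = 47.0% of the progeny.

47.0%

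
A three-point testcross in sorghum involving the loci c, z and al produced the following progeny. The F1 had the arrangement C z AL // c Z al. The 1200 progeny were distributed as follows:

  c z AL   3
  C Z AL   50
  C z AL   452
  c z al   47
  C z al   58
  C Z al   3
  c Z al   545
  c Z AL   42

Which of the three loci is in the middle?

The two rarest classes, c z AL and C Z al, are the double crossovers. Comparing them with the parentals, only the c allele has switched, so c is the middle locus and the order is al – c – z.

c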